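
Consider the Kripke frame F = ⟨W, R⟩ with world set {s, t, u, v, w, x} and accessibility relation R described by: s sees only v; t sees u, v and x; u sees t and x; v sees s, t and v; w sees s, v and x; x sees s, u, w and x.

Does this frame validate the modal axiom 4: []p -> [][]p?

The schema 4 characterises exactly the transitive frames.
Transitive: no — s R v and v R t, but not s R t.

No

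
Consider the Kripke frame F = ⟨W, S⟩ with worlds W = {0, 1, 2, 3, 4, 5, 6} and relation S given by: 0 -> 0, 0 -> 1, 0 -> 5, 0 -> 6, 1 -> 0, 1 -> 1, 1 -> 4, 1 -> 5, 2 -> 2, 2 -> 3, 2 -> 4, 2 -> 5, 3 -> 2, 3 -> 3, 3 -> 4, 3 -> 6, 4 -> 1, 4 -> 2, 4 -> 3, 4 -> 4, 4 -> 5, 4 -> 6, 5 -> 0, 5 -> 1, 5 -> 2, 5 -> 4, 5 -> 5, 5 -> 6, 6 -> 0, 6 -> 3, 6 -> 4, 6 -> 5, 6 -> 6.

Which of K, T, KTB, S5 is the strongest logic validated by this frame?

Reflexive (axiom T): yes — every world is S-related to itself.
Symmetric (axiom B): yes — every pair in S has its reverse in S.
Euclidean (axiom 5): no — 0 S 1 and 0 S 6, but not 1 S 6.
So F validates K, T, KTB; S5 would additionally require S to be Euclidean. The strongest is KTB.

KTB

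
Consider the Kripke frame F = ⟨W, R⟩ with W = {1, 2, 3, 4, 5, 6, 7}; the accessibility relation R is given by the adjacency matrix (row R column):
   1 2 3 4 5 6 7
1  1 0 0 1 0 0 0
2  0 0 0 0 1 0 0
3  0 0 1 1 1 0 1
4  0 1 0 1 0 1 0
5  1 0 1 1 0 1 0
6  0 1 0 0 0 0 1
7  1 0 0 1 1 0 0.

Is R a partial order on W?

No

Reflexive: no — 2 is not related to itself.
Transitive: no — 1 R 4 and 4 R 2, but not 1 R 2.
Antisymmetric: no — 3 R 5 and 5 R 3 with 3 ≠ 5.
So R is not a partial order.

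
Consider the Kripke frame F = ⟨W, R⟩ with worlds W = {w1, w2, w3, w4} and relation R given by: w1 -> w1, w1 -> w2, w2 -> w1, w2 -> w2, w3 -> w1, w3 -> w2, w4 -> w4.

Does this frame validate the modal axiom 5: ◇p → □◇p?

Yes

The schema 5 characterises exactly the Euclidean frames.
Euclidean: yes — any two successors of a common world are R-related.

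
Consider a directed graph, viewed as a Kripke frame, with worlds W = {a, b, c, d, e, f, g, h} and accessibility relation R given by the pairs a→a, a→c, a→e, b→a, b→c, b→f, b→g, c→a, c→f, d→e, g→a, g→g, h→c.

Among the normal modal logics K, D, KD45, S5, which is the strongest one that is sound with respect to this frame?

Serial (axiom D): no — e has no R-successor.
Euclidean (axiom 5): no — a R c and a R e, but not c R e.
Transitive (axiom 4): no — a R c and c R f, but not a R f.
Reflexive (axiom T): no — b is not related to itself.
So F validates K; D would additionally require R to be serial. The strongest is K.

K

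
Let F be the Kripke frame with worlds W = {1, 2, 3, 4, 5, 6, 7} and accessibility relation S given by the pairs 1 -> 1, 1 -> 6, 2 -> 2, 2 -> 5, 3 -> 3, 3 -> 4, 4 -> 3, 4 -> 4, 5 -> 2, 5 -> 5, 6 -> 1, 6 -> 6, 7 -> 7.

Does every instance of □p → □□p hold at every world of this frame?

Axiom 4 corresponds to the accessibility relation being transitive.
Transitive: yes — every two-step S-path is closed by a direct edge.

Yes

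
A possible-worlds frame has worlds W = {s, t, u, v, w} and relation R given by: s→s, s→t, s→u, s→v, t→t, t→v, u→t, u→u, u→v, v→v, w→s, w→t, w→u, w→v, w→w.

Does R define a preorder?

Yes

Reflexive: yes — every world is R-related to itself.
Transitive: yes — every two-step R-path is closed by a direct edge.
So R is a preorder.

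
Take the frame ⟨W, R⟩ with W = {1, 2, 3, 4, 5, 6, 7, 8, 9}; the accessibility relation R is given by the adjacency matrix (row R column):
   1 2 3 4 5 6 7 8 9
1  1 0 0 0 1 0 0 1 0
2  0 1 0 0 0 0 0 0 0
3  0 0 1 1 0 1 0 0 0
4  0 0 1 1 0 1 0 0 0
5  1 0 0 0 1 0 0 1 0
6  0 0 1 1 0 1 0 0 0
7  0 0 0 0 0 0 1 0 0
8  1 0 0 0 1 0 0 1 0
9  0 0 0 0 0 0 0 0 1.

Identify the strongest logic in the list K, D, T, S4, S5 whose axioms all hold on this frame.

Serial (axiom D): yes — every world has a successor (e.g. 1 R 1).
Reflexive (axiom T): yes — every world is R-related to itself.
Transitive (axiom 4): yes — every two-step R-path is closed by a direct edge.
Euclidean (axiom 5): yes — any two successors of a common world are R-related.
So F validates K, D, T, S4, S5. The strongest is S5.

S5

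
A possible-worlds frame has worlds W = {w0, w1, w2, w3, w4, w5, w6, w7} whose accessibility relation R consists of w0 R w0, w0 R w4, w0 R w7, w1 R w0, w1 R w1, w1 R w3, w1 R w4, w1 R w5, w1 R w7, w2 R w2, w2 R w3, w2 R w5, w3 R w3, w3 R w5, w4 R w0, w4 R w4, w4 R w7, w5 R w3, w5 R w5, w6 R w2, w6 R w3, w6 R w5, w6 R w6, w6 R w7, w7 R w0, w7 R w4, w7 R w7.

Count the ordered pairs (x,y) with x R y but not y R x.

11

Enumerating: (w1,w0), (w1,w3), (w1,w4), (w1,w5), (w1,w7), (w2,w3), (w2,w5), (w6,w2), (w6,w3), (w6,w5), (w6,w7).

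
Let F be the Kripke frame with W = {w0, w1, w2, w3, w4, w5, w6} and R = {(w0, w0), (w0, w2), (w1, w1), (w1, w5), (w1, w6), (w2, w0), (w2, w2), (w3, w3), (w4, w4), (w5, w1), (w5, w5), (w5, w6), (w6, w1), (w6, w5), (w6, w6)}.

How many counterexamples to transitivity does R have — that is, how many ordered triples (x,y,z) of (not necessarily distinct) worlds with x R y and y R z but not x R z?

0

R is transitive; there are no such tuples.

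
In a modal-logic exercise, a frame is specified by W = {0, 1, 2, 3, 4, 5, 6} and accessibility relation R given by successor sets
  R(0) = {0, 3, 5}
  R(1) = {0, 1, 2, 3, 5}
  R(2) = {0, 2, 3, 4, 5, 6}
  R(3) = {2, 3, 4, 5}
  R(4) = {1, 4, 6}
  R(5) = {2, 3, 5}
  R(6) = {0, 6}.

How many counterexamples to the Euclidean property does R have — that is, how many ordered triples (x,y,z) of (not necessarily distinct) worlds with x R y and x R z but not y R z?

Enumerating: (0,3,0), (0,5,0), (1,0,1), (1,0,2), (1,2,1), (1,3,0), (1,3,1), (1,5,0), (1,5,1), (2,0,2), (2,0,4), (2,0,6), … and 22 more.
Total: 34.

34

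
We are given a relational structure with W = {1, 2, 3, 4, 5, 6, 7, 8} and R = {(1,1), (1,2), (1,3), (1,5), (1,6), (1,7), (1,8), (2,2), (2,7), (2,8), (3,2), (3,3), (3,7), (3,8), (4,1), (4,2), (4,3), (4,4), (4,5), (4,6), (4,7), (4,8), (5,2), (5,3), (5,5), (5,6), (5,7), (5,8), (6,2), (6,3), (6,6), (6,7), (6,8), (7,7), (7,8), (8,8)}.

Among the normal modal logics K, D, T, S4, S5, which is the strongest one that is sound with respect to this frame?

Serial (axiom D): yes — every world has a successor (e.g. 1 R 1).
Reflexive (axiom T): yes — every world is R-related to itself.
Transitive (axiom 4): yes — every two-step R-path is closed by a direct edge.
Euclidean (axiom 5): no — 1 R 2 and 1 R 3, but not 2 R 3.
So F validates K, D, T, S4; S5 would additionally require R to be Euclidean. The strongest is S4.

S4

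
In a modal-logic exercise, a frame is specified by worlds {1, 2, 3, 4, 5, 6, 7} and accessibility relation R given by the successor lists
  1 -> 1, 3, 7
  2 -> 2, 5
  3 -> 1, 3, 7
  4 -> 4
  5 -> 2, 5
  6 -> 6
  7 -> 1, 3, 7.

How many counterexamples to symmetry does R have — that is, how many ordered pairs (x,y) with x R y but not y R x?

R is symmetric; there are no such tuples.

0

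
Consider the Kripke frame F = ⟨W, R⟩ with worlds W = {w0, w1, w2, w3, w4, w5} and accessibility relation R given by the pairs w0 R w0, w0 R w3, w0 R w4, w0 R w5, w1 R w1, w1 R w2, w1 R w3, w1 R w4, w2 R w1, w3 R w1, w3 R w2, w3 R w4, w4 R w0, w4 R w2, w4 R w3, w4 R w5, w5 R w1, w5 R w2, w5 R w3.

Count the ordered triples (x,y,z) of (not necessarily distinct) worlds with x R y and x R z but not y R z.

Enumerating: (w0,w3,w0), (w0,w3,w3), (w0,w3,w5), (w0,w4,w4), (w0,w5,w0), (w0,w5,w4), (w0,w5,w5), (w1,w2,w2), (w1,w2,w3), (w1,w2,w4), (w1,w3,w3), (w1,w4,w1), … and 18 more.
Total: 30.

30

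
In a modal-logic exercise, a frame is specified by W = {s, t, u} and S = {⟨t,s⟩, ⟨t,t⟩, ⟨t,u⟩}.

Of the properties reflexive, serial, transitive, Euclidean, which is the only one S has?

transitive

Reflexive: no — s is not related to itself.
Serial: no — s has no S-successor.
Transitive: yes — every two-step S-path is closed by a direct edge.
Euclidean: no — t S s and t S u, but not s S u.
Only transitive holds.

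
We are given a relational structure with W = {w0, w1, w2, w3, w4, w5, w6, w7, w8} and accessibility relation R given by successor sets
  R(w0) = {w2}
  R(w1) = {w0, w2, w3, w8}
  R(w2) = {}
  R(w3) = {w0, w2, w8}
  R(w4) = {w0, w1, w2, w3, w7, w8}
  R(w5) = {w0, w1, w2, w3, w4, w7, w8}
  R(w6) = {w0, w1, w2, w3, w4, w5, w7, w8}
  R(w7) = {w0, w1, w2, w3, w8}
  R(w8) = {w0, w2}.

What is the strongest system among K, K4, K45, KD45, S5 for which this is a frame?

K4

Transitive (axiom 4): yes — every two-step R-path is closed by a direct edge.
Euclidean (axiom 5): no — w1 R w0 and w1 R w3, but not w0 R w3.
Serial (axiom D): no — w2 has no R-successor.
Reflexive (axiom T): no — w0 is not related to itself.
So F validates K, K4; K45 would additionally require R to be Euclidean. The strongest is K4.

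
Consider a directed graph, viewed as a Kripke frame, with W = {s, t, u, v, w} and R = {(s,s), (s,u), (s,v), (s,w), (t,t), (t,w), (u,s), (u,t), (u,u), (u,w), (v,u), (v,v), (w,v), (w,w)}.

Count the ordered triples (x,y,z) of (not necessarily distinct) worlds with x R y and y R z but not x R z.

8

Enumerating: (s,u,t), (t,w,v), (u,s,v), (u,w,v), (v,u,s), (v,u,t), (v,u,w), (w,v,u).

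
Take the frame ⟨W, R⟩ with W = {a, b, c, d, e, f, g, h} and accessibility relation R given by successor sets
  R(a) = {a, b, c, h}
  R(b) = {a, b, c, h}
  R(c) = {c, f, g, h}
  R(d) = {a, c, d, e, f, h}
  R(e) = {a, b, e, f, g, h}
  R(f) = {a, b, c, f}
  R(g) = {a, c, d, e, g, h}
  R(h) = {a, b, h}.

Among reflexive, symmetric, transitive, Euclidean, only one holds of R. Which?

reflexive

Reflexive: yes — every world is R-related to itself.
Symmetric: no — a R c but not c R a.
Transitive: no — a R c and c R f, but not a R f.
Euclidean: no — a R c and a R b, but not c R b.
Only reflexive holds.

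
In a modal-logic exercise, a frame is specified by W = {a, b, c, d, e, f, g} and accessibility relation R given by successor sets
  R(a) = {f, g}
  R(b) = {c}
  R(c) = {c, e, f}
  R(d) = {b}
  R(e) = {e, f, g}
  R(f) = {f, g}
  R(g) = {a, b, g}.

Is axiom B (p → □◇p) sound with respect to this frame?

No

The schema B characterises exactly the symmetric frames.
Symmetric: no — a R f but not f R a.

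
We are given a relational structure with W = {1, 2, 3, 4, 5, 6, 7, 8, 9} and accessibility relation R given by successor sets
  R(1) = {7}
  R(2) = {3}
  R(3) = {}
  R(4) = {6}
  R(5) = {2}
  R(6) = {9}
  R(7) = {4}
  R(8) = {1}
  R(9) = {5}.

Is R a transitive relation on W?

Transitive: no — 1 R 7 and 7 R 4, but not 1 R 4.

No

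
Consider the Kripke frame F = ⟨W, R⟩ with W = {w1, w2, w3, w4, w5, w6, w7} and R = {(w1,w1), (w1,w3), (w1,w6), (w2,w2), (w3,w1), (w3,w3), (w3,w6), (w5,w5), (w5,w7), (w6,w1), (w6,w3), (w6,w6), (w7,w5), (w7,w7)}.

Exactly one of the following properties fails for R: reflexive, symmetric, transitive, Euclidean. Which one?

Reflexive: no — w4 is not related to itself.
Symmetric: yes — every pair in R has its reverse in R.
Transitive: yes — every two-step R-path is closed by a direct edge.
Euclidean: yes — any two successors of a common world are R-related.
Only reflexive fails.

reflexive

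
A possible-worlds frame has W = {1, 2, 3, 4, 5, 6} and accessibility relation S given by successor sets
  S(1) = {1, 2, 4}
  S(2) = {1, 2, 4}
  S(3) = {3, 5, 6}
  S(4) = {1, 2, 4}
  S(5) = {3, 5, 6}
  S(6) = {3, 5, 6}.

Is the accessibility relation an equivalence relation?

Reflexive: yes — every world is S-related to itself.
Symmetric: yes — every pair in S has its reverse in S.
Transitive: yes — every two-step S-path is closed by a direct edge.
So S is an equivalence relation.

Yes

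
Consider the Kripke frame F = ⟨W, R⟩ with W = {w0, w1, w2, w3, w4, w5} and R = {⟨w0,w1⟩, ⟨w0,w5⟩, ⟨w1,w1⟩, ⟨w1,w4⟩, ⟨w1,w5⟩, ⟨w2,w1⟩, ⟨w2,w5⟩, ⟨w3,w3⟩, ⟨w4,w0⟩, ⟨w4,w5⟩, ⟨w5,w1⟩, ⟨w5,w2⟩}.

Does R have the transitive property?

Transitive: no — w0 R w1 and w1 R w4, but not w0 R w4.

No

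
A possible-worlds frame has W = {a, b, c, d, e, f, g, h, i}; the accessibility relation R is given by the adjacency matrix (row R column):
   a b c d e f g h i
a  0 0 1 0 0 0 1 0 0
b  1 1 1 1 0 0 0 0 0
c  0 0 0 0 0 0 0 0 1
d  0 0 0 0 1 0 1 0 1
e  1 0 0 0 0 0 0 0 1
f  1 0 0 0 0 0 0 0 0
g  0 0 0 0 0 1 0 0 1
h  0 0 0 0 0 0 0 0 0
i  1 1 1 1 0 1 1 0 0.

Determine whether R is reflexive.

Reflexive: no — a is not related to itself.

No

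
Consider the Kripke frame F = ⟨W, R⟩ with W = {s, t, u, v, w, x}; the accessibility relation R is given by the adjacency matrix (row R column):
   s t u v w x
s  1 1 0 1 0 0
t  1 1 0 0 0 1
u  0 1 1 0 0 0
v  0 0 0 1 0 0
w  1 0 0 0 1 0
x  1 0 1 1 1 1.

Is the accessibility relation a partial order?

No

Reflexive: yes — every world is R-related to itself.
Transitive: no — s R t and t R x, but not s R x.
Antisymmetric: no — s R t and t R s with s ≠ t.
So R is not a partial order.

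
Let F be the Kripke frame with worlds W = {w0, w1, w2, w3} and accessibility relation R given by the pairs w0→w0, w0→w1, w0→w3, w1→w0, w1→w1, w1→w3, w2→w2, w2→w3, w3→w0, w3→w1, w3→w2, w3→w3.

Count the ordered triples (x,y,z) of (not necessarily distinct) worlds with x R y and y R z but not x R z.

4

Enumerating: (w0,w3,w2), (w1,w3,w2), (w2,w3,w0), (w2,w3,w1).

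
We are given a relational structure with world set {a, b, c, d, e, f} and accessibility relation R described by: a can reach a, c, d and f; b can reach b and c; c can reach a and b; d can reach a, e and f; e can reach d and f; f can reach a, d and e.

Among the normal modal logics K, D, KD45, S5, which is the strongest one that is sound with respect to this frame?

D

Serial (axiom D): yes — every world has a successor (e.g. a R a).
Euclidean (axiom 5): no — a R c and a R d, but not c R d.
Transitive (axiom 4): no — a R c and c R b, but not a R b.
Reflexive (axiom T): no — c is not related to itself.
So F validates K, D; KD45 would additionally require R to be Euclidean and transitive. The strongest is D.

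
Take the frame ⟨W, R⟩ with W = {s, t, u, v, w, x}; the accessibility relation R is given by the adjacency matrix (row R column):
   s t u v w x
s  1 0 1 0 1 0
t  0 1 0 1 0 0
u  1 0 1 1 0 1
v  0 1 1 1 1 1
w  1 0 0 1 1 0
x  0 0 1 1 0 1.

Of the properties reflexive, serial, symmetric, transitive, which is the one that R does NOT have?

transitive

Reflexive: yes — every world is R-related to itself.
Serial: yes — every world has a successor (e.g. s R s).
Symmetric: yes — every pair in R has its reverse in R.
Transitive: no — s R u and u R v, but not s R v.
Only transitive fails.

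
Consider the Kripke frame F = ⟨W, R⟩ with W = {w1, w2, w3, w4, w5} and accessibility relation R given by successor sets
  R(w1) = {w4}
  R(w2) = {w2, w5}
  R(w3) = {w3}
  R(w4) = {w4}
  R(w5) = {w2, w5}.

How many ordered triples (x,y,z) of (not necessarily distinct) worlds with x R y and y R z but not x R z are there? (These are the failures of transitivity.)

0

R is transitive; there are no such tuples.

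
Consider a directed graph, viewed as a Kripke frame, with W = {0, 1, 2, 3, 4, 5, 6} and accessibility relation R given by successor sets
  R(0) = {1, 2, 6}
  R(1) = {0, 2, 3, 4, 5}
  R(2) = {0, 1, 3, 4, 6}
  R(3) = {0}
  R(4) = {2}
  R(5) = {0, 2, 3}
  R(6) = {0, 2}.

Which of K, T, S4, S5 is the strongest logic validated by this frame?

K

Reflexive (axiom T): no — 0 is not related to itself.
Transitive (axiom 4): no — 0 R 1 and 1 R 3, but not 0 R 3.
Euclidean (axiom 5): no — 0 R 1 and 0 R 6, but not 1 R 6.
So F validates K; T would additionally require R to be reflexive. The strongest is K.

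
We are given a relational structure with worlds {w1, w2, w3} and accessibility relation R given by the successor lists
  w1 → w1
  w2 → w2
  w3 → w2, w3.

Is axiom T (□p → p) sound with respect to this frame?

Yes

Axiom T corresponds to the accessibility relation being reflexive.
Reflexive: yes — every world is R-related to itself.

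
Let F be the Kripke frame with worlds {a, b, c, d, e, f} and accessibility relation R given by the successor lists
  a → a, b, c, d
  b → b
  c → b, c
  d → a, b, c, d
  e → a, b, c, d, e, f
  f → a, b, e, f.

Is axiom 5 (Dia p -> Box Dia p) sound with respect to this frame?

Axiom 5 corresponds to the accessibility relation being Euclidean.
Euclidean: no — a R b and a R c, but not b R c.

No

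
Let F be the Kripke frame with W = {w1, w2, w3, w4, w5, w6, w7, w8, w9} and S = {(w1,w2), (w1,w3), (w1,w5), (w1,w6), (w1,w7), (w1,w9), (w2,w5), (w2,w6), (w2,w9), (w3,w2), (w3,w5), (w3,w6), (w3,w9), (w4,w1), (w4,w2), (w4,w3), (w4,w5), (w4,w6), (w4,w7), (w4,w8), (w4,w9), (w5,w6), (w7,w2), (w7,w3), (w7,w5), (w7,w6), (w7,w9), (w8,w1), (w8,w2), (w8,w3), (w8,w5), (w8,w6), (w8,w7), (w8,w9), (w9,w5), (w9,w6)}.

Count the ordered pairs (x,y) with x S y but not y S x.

Enumerating: (w1,w2), (w1,w3), (w1,w5), (w1,w6), (w1,w7), (w1,w9), (w2,w5), (w2,w6), (w2,w9), (w3,w2), (w3,w5), (w3,w6), … and 24 more.
Total: 36.

36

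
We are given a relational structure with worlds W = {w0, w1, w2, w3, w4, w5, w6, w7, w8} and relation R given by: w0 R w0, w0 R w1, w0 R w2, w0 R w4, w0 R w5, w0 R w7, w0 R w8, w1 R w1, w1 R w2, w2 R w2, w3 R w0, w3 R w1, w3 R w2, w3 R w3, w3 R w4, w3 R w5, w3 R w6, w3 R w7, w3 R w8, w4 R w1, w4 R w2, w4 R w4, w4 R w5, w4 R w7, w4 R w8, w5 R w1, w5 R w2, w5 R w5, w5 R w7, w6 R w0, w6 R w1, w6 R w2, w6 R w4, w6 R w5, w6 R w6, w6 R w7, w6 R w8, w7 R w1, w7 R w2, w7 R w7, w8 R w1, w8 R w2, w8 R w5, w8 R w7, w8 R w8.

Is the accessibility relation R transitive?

Transitive: yes — every two-step R-path is closed by a direct edge.

Yes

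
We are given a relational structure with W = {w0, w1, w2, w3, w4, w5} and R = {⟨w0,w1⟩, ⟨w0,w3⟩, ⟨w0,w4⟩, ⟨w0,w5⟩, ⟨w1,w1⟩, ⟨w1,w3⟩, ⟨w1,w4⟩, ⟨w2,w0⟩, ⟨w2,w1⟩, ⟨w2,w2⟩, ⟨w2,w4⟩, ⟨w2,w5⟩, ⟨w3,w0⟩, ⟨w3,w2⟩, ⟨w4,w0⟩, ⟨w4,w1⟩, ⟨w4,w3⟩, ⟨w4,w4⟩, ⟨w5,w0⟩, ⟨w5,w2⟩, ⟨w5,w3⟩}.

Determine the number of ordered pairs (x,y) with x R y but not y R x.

Enumerating: (w0,w1), (w1,w3), (w2,w0), (w2,w1), (w2,w4), (w3,w2), (w4,w3), (w5,w3).

8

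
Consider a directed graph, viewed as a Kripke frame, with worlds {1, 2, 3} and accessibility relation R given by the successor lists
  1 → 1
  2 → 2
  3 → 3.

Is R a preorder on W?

Reflexive: yes — every world is R-related to itself.
Transitive: yes — every two-step R-path is closed by a direct edge.
So R is a preorder.

Yes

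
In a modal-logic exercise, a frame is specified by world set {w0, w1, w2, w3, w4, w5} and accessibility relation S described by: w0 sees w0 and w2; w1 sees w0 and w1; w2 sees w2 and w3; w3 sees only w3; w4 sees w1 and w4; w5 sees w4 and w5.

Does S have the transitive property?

Transitive: no — w0 S w2 and w2 S w3, but not w0 S w3.

No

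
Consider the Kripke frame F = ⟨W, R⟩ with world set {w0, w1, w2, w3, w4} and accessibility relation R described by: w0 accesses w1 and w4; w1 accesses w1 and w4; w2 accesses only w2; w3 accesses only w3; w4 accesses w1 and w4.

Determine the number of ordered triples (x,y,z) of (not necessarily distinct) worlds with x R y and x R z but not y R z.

0

R is Euclidean; there are no such tuples.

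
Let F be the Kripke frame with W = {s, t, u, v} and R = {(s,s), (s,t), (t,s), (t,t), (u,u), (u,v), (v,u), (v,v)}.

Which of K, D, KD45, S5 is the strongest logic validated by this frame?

Serial (axiom D): yes — every world has a successor (e.g. s R s).
Euclidean (axiom 5): yes — any two successors of a common world are R-related.
Transitive (axiom 4): yes — every two-step R-path is closed by a direct edge.
Reflexive (axiom T): yes — every world is R-related to itself.
So F validates K, D, KD45, S5. The strongest is S5.

S5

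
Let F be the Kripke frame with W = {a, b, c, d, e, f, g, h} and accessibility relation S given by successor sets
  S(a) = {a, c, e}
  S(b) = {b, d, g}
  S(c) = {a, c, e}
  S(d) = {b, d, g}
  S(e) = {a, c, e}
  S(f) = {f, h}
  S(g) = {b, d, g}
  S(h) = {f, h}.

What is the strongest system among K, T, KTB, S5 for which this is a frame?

S5

Reflexive (axiom T): yes — every world is S-related to itself.
Symmetric (axiom B): yes — every pair in S has its reverse in S.
Euclidean (axiom 5): yes — any two successors of a common world are S-related.
So F validates K, T, KTB, S5. The strongest is S5.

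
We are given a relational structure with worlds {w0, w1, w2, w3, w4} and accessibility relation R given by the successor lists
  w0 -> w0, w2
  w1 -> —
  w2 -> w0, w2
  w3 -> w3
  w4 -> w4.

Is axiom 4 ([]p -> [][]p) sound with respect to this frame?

Axiom 4 corresponds to the accessibility relation being transitive.
Transitive: yes — every two-step R-path is closed by a direct edge.

Yes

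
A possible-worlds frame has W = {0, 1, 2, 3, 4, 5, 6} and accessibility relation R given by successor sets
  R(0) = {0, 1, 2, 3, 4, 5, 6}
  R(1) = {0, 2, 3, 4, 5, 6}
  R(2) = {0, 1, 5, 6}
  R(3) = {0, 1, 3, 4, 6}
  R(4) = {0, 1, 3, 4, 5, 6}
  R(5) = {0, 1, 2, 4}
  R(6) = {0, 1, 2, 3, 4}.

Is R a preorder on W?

Reflexive: no — 1 is not related to itself.
Transitive: no — 2 R 0 and 0 R 3, but not 2 R 3.
So R is not a preorder.

No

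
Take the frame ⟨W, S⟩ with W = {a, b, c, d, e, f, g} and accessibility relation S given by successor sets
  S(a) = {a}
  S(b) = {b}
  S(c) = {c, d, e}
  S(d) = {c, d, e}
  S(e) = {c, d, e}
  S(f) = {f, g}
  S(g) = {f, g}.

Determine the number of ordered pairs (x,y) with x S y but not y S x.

0

S is symmetric; there are no such tuples.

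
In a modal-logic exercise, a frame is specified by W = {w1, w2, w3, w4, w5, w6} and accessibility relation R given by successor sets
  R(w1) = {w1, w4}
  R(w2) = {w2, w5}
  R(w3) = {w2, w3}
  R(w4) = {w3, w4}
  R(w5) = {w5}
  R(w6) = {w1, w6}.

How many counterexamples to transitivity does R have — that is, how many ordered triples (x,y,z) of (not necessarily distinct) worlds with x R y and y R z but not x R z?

4

Enumerating: (w1,w4,w3), (w3,w2,w5), (w4,w3,w2), (w6,w1,w4).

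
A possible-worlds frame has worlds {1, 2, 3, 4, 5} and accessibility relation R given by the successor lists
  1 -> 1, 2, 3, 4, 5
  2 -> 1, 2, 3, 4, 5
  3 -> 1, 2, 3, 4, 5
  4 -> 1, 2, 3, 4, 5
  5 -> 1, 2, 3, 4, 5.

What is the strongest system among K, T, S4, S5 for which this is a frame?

S5

Reflexive (axiom T): yes — every world is R-related to itself.
Transitive (axiom 4): yes — every two-step R-path is closed by a direct edge.
Euclidean (axiom 5): yes — any two successors of a common world are R-related.
So F validates K, T, S4, S5. The strongest is S5.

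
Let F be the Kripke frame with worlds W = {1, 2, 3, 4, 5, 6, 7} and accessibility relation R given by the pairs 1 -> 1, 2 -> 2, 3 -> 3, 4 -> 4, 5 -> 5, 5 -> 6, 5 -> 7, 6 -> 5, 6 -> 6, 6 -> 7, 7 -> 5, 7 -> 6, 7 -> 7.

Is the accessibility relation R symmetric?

Symmetric: yes — every pair in R has its reverse in R.

Yes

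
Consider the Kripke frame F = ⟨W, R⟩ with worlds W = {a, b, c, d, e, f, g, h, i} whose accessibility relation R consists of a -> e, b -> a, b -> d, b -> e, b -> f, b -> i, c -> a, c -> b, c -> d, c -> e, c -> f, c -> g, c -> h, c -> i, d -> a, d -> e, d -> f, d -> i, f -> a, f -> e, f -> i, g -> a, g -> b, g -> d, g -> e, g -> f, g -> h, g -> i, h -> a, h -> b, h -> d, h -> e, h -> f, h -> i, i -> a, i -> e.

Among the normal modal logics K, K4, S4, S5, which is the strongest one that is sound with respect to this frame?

K4

Transitive (axiom 4): yes — every two-step R-path is closed by a direct edge.
Reflexive (axiom T): no — a is not related to itself.
Euclidean (axiom 5): no — b R a and b R d, but not a R d.
So F validates K, K4; S4 would additionally require R to be reflexive. The strongest is K4.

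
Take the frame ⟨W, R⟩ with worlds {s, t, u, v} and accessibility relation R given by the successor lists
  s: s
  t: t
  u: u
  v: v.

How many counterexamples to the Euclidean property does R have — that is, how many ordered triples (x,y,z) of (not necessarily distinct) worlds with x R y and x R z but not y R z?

0

R is Euclidean; there are no such tuples.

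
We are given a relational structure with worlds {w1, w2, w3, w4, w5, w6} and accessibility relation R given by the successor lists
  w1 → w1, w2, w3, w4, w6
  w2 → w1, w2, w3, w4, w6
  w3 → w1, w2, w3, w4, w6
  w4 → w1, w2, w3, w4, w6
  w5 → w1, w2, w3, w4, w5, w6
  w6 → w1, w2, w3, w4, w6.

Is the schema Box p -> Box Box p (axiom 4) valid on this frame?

The schema 4 characterises exactly the transitive frames.
Transitive: yes — every two-step R-path is closed by a direct edge.

Yes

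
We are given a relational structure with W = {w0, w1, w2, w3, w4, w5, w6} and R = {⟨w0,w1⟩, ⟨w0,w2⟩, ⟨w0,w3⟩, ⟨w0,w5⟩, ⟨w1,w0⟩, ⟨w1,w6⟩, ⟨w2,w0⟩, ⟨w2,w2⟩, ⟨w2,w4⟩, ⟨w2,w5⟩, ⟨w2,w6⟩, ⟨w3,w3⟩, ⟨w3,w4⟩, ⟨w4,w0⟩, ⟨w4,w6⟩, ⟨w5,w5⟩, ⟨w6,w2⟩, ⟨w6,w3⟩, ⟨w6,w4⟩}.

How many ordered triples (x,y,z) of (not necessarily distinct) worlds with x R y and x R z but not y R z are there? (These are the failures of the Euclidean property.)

40

Enumerating: (w0,w1,w1), (w0,w1,w2), (w0,w1,w3), (w0,w1,w5), (w0,w2,w1), (w0,w2,w3), (w0,w3,w1), (w0,w3,w2), (w0,w3,w5), (w0,w5,w1), (w0,w5,w2), (w0,w5,w3), … and 28 more.
Total: 40.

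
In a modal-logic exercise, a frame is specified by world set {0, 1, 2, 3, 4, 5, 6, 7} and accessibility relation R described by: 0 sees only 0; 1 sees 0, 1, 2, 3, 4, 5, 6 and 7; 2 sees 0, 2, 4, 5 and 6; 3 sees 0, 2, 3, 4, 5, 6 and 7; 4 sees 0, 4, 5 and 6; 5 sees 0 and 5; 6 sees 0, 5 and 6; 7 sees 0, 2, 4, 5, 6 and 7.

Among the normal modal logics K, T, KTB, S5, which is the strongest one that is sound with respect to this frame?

T

Reflexive (axiom T): yes — every world is R-related to itself.
Symmetric (axiom B): no — 1 R 0 but not 0 R 1.
Euclidean (axiom 5): no — 1 R 0 and 1 R 2, but not 0 R 2.
So F validates K, T; KTB would additionally require R to be symmetric. The strongest is T.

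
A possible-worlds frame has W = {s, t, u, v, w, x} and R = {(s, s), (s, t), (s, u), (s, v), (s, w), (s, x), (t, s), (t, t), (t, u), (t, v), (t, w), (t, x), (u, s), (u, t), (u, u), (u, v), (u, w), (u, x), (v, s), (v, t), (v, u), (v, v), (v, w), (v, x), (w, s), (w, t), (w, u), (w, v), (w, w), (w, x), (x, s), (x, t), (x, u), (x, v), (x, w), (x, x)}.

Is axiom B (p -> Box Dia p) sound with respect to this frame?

Yes

Axiom B corresponds to the accessibility relation being symmetric.
Symmetric: yes — every pair in R has its reverse in R.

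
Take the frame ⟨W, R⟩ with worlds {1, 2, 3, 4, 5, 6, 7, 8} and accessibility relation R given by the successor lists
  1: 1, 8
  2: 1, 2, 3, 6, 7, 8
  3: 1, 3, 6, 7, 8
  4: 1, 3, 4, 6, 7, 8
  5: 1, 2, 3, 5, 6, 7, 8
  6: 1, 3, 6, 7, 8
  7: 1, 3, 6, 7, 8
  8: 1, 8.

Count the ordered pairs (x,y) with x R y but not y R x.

22

Enumerating: (2,1), (2,3), (2,6), (2,7), (2,8), (3,1), (3,8), (4,1), (4,3), (4,6), (4,7), (4,8), … and 10 more.
Total: 22.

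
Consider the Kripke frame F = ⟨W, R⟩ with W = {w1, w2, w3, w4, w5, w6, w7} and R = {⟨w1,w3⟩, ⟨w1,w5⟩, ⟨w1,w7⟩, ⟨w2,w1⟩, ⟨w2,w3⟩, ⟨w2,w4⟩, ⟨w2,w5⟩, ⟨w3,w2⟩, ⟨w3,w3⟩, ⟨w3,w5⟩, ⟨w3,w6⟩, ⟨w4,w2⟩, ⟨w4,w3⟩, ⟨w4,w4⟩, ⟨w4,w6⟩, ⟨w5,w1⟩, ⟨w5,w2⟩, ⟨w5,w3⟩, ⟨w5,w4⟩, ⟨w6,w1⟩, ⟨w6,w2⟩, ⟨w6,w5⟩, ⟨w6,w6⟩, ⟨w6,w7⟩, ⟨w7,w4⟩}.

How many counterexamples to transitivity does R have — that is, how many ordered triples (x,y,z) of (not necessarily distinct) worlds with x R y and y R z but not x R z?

39

Enumerating: (w1,w3,w2), (w1,w3,w6), (w1,w5,w1), (w1,w5,w2), (w1,w5,w4), (w1,w7,w4), (w2,w1,w7), (w2,w3,w2), (w2,w3,w6), (w2,w4,w2), (w2,w4,w6), (w2,w5,w2), … and 27 more.
Total: 39.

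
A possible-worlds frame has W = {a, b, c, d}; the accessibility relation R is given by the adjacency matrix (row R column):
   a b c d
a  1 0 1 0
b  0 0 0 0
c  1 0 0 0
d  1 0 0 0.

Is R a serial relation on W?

Serial: no — b has no R-successor.

No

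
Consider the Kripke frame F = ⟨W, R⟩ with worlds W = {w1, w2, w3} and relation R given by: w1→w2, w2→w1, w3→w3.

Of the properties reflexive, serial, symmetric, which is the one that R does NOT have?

reflexive

Reflexive: no — w1 is not related to itself.
Serial: yes — every world has a successor (e.g. w1 R w2).
Symmetric: yes — every pair in R has its reverse in R.
Only reflexive fails.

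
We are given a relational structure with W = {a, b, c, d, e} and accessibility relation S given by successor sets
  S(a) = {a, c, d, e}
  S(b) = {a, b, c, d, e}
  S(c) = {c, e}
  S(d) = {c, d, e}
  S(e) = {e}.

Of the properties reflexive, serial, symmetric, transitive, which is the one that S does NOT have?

symmetric

Reflexive: yes — every world is S-related to itself.
Serial: yes — every world has a successor (e.g. a S a).
Symmetric: no — a S c but not c S a.
Transitive: yes — every two-step S-path is closed by a direct edge.
Only symmetric fails.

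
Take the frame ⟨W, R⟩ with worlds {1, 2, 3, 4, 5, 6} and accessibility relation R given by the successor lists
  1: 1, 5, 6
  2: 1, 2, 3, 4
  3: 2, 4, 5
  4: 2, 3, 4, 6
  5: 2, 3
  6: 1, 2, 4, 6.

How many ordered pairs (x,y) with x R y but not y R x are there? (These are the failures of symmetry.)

4

Enumerating: (1,5), (2,1), (5,2), (6,2).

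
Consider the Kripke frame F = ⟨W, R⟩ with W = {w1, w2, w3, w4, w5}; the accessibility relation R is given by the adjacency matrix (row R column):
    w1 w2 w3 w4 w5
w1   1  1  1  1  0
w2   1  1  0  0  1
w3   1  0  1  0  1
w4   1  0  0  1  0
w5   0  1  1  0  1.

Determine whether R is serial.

Serial: yes — every world has a successor (e.g. w1 R w1).

Yes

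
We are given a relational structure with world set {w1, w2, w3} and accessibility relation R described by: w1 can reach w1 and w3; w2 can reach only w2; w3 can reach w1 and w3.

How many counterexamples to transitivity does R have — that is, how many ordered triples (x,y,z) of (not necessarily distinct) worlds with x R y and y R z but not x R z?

0

R is transitive; there are no such tuples.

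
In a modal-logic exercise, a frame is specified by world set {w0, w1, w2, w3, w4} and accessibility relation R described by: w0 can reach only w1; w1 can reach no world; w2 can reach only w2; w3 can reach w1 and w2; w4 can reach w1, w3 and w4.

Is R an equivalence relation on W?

No

Reflexive: no — w0 is not related to itself.
Symmetric: no — w0 R w1 but not w1 R w0.
Transitive: no — w4 R w3 and w3 R w2, but not w4 R w2.
So R is not an equivalence relation.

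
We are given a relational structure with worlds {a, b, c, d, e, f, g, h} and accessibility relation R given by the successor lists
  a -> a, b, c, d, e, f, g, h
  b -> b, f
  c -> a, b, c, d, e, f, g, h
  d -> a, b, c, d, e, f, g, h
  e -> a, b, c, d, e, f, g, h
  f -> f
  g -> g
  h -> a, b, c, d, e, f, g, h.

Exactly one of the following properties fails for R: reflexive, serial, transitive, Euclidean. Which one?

Reflexive: yes — every world is R-related to itself.
Serial: yes — every world has a successor (e.g. a R a).
Transitive: yes — every two-step R-path is closed by a direct edge.
Euclidean: no — a R b and a R c, but not b R c.
Only Euclidean fails.

Euclidean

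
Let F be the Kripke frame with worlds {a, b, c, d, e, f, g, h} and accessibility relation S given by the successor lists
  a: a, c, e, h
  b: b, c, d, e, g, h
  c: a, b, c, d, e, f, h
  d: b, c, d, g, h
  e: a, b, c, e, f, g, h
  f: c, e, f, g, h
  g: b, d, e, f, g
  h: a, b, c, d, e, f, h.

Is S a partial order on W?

Reflexive: yes — every world is S-related to itself.
Transitive: no — a S c and c S b, but not a S b.
Antisymmetric: no — a S c and c S a with a ≠ c.
So S is not a partial order.

No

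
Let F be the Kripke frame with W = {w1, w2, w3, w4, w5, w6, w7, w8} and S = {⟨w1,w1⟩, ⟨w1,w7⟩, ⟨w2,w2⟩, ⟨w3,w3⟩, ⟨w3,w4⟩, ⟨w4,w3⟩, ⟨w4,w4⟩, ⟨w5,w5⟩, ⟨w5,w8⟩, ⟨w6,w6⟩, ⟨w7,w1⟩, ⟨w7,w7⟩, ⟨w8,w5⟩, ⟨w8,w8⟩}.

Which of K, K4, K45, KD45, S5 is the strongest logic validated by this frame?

Transitive (axiom 4): yes — every two-step S-path is closed by a direct edge.
Euclidean (axiom 5): yes — any two successors of a common world are S-related.
Serial (axiom D): yes — every world has a successor (e.g. w1 S w1).
Reflexive (axiom T): yes — every world is S-related to itself.
So F validates K, K4, K45, KD45, S5. The strongest is S5.

S5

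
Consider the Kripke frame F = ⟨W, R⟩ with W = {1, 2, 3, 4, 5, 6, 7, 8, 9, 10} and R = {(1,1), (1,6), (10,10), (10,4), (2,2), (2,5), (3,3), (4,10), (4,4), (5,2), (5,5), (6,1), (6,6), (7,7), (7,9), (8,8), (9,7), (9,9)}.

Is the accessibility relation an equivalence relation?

Yes

Reflexive: yes — every world is R-related to itself.
Symmetric: yes — every pair in R has its reverse in R.
Transitive: yes — every two-step R-path is closed by a direct edge.
So R is an equivalence relation.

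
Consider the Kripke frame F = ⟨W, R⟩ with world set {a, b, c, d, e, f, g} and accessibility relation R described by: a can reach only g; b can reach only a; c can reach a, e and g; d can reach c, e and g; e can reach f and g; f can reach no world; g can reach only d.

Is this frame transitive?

Transitive: no — a R g and g R d, but not a R d.

No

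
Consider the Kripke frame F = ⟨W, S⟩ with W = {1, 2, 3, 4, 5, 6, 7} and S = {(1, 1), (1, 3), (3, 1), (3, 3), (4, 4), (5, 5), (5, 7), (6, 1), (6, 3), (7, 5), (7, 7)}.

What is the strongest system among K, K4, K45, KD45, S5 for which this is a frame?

Transitive (axiom 4): yes — every two-step S-path is closed by a direct edge.
Euclidean (axiom 5): yes — any two successors of a common world are S-related.
Serial (axiom D): no — 2 has no S-successor.
Reflexive (axiom T): no — 2 is not related to itself.
So F validates K, K4, K45; KD45 would additionally require S to be serial. The strongest is K45.

K45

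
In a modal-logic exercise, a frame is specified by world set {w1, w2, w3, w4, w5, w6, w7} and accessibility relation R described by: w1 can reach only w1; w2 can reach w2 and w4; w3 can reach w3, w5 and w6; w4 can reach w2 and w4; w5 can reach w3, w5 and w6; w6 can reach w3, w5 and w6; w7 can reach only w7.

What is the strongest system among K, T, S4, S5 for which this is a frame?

S5

Reflexive (axiom T): yes — every world is R-related to itself.
Transitive (axiom 4): yes — every two-step R-path is closed by a direct edge.
Euclidean (axiom 5): yes — any two successors of a common world are R-related.
So F validates K, T, S4, S5. The strongest is S5.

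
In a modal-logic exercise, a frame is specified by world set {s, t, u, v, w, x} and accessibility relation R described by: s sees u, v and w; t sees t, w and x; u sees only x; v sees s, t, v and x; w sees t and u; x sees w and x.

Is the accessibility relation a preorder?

No

Reflexive: no — s is not related to itself.
Transitive: no — s R u and u R x, but not s R x.
So R is not a preorder.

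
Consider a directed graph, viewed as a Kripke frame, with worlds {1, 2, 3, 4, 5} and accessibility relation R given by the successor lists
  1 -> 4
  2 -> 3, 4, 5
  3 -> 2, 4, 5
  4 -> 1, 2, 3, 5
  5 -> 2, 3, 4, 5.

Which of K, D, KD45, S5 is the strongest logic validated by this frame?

Serial (axiom D): yes — every world has a successor (e.g. 1 R 4).
Euclidean (axiom 5): no — 4 R 1 and 4 R 2, but not 1 R 2.
Transitive (axiom 4): no — 1 R 4 and 4 R 2, but not 1 R 2.
Reflexive (axiom T): no — 1 is not related to itself.
So F validates K, D; KD45 would additionally require R to be Euclidean and transitive. The strongest is D.

D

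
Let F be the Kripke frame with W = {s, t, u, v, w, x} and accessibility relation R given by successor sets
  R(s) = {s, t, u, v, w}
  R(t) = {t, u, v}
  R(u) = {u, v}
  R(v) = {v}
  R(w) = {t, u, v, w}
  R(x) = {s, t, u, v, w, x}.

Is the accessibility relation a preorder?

Yes

Reflexive: yes — every world is R-related to itself.
Transitive: yes — every two-step R-path is closed by a direct edge.
So R is a preorder.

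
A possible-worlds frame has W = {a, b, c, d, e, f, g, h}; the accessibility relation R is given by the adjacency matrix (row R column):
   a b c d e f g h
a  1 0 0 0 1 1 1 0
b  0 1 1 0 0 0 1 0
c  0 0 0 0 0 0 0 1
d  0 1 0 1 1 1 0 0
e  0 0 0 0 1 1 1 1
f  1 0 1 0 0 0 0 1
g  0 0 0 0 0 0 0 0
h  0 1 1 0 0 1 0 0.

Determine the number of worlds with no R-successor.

Enumerating: g.

1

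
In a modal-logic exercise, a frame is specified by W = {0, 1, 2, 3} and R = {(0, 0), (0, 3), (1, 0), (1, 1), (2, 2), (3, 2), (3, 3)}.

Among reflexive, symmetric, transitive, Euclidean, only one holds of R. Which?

reflexive

Reflexive: yes — every world is R-related to itself.
Symmetric: no — 0 R 3 but not 3 R 0.
Transitive: no — 0 R 3 and 3 R 2, but not 0 R 2.
Euclidean: no — 0 R 3 and 0 R 0, but not 3 R 0.
Only reflexive holds.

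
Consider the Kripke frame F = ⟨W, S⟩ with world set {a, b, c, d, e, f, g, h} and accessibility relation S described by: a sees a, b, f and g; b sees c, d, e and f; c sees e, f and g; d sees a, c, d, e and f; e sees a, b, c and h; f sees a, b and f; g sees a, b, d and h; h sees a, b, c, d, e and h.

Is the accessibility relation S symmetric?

Symmetric: no — a S b but not b S a.

No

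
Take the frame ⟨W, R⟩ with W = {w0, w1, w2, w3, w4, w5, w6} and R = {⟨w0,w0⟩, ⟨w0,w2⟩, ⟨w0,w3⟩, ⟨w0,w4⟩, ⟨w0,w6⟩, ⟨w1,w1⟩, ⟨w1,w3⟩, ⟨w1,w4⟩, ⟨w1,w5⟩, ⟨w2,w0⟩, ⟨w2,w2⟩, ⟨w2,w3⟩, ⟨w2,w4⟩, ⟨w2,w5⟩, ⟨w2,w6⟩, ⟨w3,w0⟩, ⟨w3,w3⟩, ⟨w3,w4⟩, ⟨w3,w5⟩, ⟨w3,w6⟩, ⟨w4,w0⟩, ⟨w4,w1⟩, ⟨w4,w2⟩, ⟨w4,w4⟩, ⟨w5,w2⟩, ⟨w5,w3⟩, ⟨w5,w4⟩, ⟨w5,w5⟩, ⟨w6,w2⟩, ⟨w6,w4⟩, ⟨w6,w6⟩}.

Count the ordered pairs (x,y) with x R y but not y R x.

8

Enumerating: (w0,w6), (w1,w3), (w1,w5), (w2,w3), (w3,w4), (w3,w6), (w5,w4), (w6,w4).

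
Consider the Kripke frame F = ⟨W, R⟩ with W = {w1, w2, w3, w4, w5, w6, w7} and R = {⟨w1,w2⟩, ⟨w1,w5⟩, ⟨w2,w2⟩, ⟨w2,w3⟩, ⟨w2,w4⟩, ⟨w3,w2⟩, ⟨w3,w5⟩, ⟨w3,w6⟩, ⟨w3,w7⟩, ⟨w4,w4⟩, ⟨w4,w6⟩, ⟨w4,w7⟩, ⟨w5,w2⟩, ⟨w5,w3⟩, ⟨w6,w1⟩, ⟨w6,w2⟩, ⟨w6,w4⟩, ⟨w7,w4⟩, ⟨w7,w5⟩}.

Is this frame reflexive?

Reflexive: no — w1 is not related to itself.

No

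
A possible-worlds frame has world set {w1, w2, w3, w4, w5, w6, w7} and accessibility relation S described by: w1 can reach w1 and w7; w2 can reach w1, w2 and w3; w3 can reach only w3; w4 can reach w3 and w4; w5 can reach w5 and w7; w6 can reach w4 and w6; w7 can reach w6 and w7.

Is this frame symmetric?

No

Symmetric: no — w1 S w7 but not w7 S w1.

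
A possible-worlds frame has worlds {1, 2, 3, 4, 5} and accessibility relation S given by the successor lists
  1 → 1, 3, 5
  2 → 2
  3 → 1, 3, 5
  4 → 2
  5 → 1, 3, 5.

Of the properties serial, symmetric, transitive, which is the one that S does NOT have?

symmetric

Serial: yes — every world has a successor (e.g. 1 S 1).
Symmetric: no — 4 S 2 but not 2 S 4.
Transitive: yes — every two-step S-path is closed by a direct edge.
Only symmetric fails.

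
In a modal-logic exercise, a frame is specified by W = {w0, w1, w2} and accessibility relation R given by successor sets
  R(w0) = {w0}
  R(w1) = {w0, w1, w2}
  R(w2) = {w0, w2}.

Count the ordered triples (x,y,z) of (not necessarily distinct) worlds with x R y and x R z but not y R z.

Enumerating: (w1,w0,w1), (w1,w0,w2), (w1,w2,w1), (w2,w0,w2).

4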